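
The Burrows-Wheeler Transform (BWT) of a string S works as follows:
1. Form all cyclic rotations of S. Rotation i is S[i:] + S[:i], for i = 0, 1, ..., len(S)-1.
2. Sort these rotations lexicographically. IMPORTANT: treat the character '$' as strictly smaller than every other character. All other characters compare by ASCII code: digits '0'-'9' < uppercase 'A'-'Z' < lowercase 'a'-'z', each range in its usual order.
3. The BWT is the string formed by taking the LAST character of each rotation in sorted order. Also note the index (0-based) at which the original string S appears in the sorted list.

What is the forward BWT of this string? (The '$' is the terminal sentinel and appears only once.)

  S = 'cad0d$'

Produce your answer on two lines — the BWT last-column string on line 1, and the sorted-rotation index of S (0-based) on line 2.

Answer: ddc$0a
3

Derivation:
All 6 rotations (rotation i = S[i:]+S[:i]):
  rot[0] = cad0d$
  rot[1] = ad0d$c
  rot[2] = d0d$ca
  rot[3] = 0d$cad
  rot[4] = d$cad0
  rot[5] = $cad0d
Sorted (with $ < everything):
  sorted[0] = $cad0d  (last char: 'd')
  sorted[1] = 0d$cad  (last char: 'd')
  sorted[2] = ad0d$c  (last char: 'c')
  sorted[3] = cad0d$  (last char: '$')
  sorted[4] = d$cad0  (last char: '0')
  sorted[5] = d0d$ca  (last char: 'a')
Last column: ddc$0a
Original string S is at sorted index 3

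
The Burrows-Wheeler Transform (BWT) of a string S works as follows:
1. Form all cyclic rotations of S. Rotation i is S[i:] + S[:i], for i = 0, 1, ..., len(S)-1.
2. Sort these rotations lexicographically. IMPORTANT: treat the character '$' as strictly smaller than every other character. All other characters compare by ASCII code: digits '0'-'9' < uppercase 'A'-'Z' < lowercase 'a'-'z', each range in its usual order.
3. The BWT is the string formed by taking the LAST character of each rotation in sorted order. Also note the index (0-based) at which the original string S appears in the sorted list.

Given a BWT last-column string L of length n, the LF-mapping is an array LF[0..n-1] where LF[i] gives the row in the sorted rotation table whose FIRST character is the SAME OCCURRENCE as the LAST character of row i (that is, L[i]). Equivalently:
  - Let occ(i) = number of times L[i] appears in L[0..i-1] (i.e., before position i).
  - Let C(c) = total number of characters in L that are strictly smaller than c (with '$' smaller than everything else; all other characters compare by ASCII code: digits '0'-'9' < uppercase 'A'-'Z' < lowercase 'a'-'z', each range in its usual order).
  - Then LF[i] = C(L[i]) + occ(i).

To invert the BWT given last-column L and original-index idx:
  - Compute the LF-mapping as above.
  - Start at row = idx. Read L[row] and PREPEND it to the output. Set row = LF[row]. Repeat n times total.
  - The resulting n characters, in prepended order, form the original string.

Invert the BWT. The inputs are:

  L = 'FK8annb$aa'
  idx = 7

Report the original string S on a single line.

Answer: bananaK8F$

Derivation:
LF mapping: 2 3 1 4 8 9 7 0 5 6
Walk LF starting at row 7, prepending L[row]:
  step 1: row=7, L[7]='$', prepend. Next row=LF[7]=0
  step 2: row=0, L[0]='F', prepend. Next row=LF[0]=2
  step 3: row=2, L[2]='8', prepend. Next row=LF[2]=1
  step 4: row=1, L[1]='K', prepend. Next row=LF[1]=3
  step 5: row=3, L[3]='a', prepend. Next row=LF[3]=4
  step 6: row=4, L[4]='n', prepend. Next row=LF[4]=8
  step 7: row=8, L[8]='a', prepend. Next row=LF[8]=5
  step 8: row=5, L[5]='n', prepend. Next row=LF[5]=9
  step 9: row=9, L[9]='a', prepend. Next row=LF[9]=6
  step 10: row=6, L[6]='b', prepend. Next row=LF[6]=7
Reversed output: bananaK8F$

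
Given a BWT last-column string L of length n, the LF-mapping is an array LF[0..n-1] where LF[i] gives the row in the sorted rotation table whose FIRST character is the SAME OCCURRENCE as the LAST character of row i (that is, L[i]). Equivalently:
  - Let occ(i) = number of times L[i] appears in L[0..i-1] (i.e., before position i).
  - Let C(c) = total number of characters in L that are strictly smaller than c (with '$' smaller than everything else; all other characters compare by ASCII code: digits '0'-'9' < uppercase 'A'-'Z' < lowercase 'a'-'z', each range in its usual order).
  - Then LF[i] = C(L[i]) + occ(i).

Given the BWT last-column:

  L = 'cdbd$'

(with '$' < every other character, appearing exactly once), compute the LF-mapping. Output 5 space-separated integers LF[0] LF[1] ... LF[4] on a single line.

Answer: 2 3 1 4 0

Derivation:
Char counts: '$':1, 'b':1, 'c':1, 'd':2
C (first-col start): C('$')=0, C('b')=1, C('c')=2, C('d')=3
L[0]='c': occ=0, LF[0]=C('c')+0=2+0=2
L[1]='d': occ=0, LF[1]=C('d')+0=3+0=3
L[2]='b': occ=0, LF[2]=C('b')+0=1+0=1
L[3]='d': occ=1, LF[3]=C('d')+1=3+1=4
L[4]='$': occ=0, LF[4]=C('$')+0=0+0=0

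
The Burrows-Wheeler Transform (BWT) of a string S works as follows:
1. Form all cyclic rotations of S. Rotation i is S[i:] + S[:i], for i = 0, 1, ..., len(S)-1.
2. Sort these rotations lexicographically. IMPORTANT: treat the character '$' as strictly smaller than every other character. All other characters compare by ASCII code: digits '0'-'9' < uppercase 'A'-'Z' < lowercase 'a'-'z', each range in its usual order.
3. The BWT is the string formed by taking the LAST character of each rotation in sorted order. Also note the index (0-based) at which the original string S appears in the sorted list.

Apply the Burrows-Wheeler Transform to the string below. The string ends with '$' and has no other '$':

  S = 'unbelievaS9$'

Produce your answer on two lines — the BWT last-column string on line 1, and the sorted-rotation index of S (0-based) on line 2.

Answer: 9Savnbileu$e
10

Derivation:
All 12 rotations (rotation i = S[i:]+S[:i]):
  rot[0] = unbelievaS9$
  rot[1] = nbelievaS9$u
  rot[2] = believaS9$un
  rot[3] = elievaS9$unb
  rot[4] = lievaS9$unbe
  rot[5] = ievaS9$unbel
  rot[6] = evaS9$unbeli
  rot[7] = vaS9$unbelie
  rot[8] = aS9$unbeliev
  rot[9] = S9$unbelieva
  rot[10] = 9$unbelievaS
  rot[11] = $unbelievaS9
Sorted (with $ < everything):
  sorted[0] = $unbelievaS9  (last char: '9')
  sorted[1] = 9$unbelievaS  (last char: 'S')
  sorted[2] = S9$unbelieva  (last char: 'a')
  sorted[3] = aS9$unbeliev  (last char: 'v')
  sorted[4] = believaS9$un  (last char: 'n')
  sorted[5] = elievaS9$unb  (last char: 'b')
  sorted[6] = evaS9$unbeli  (last char: 'i')
  sorted[7] = ievaS9$unbel  (last char: 'l')
  sorted[8] = lievaS9$unbe  (last char: 'e')
  sorted[9] = nbelievaS9$u  (last char: 'u')
  sorted[10] = unbelievaS9$  (last char: '$')
  sorted[11] = vaS9$unbelie  (last char: 'e')
Last column: 9Savnbileu$e
Original string S is at sorted index 10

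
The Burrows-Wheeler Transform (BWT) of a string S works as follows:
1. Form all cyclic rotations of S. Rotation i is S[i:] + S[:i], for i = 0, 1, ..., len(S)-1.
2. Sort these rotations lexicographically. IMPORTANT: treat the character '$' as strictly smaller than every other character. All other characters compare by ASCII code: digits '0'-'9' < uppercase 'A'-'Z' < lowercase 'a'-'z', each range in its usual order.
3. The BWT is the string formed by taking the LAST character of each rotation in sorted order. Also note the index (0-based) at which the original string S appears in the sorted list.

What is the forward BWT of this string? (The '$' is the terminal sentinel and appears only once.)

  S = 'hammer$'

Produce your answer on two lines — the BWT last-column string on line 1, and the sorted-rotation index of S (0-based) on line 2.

Answer: rhm$mae
3

Derivation:
All 7 rotations (rotation i = S[i:]+S[:i]):
  rot[0] = hammer$
  rot[1] = ammer$h
  rot[2] = mmer$ha
  rot[3] = mer$ham
  rot[4] = er$hamm
  rot[5] = r$hamme
  rot[6] = $hammer
Sorted (with $ < everything):
  sorted[0] = $hammer  (last char: 'r')
  sorted[1] = ammer$h  (last char: 'h')
  sorted[2] = er$hamm  (last char: 'm')
  sorted[3] = hammer$  (last char: '$')
  sorted[4] = mer$ham  (last char: 'm')
  sorted[5] = mmer$ha  (last char: 'a')
  sorted[6] = r$hamme  (last char: 'e')
Last column: rhm$mae
Original string S is at sorted index 3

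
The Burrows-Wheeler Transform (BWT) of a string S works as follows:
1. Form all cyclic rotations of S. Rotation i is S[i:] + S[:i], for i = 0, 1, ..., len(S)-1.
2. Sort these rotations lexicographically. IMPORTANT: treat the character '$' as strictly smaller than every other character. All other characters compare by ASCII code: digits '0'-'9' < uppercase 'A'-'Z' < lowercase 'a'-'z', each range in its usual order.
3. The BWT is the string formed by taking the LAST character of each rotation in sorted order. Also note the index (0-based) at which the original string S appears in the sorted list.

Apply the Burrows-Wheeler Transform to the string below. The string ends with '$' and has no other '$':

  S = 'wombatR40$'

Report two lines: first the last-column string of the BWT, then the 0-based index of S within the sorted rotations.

Answer: 04Rtbmowa$
9

Derivation:
All 10 rotations (rotation i = S[i:]+S[:i]):
  rot[0] = wombatR40$
  rot[1] = ombatR40$w
  rot[2] = mbatR40$wo
  rot[3] = batR40$wom
  rot[4] = atR40$womb
  rot[5] = tR40$womba
  rot[6] = R40$wombat
  rot[7] = 40$wombatR
  rot[8] = 0$wombatR4
  rot[9] = $wombatR40
Sorted (with $ < everything):
  sorted[0] = $wombatR40  (last char: '0')
  sorted[1] = 0$wombatR4  (last char: '4')
  sorted[2] = 40$wombatR  (last char: 'R')
  sorted[3] = R40$wombat  (last char: 't')
  sorted[4] = atR40$womb  (last char: 'b')
  sorted[5] = batR40$wom  (last char: 'm')
  sorted[6] = mbatR40$wo  (last char: 'o')
  sorted[7] = ombatR40$w  (last char: 'w')
  sorted[8] = tR40$womba  (last char: 'a')
  sorted[9] = wombatR40$  (last char: '$')
Last column: 04Rtbmowa$
Original string S is at sorted index 9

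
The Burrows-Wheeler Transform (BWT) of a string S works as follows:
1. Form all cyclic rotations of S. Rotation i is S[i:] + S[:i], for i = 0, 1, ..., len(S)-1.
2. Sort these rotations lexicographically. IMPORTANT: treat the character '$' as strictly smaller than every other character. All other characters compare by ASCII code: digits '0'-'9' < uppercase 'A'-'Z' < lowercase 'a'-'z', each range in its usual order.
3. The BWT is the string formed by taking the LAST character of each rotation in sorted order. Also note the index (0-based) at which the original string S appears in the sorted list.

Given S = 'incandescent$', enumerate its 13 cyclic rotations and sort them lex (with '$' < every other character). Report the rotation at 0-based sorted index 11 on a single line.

All 13 rotations (rotation i = S[i:]+S[:i]):
  rot[0] = incandescent$
  rot[1] = ncandescent$i
  rot[2] = candescent$in
  rot[3] = andescent$inc
  rot[4] = ndescent$inca
  rot[5] = descent$incan
  rot[6] = escent$incand
  rot[7] = scent$incande
  rot[8] = cent$incandes
  rot[9] = ent$incandesc
  rot[10] = nt$incandesce
  rot[11] = t$incandescen
  rot[12] = $incandescent
Sorted (with $ < everything):
  sorted[0] = $incandescent
  sorted[1] = andescent$inc
  sorted[2] = candescent$in
  sorted[3] = cent$incandes
  sorted[4] = descent$incan
  sorted[5] = ent$incandesc
  sorted[6] = escent$incand
  sorted[7] = incandescent$
  sorted[8] = ncandescent$i
  sorted[9] = ndescent$inca
  sorted[10] = nt$incandesce
  sorted[11] = scent$incande
  sorted[12] = t$incandescen
sorted[11] = scent$incande

Answer: scent$incande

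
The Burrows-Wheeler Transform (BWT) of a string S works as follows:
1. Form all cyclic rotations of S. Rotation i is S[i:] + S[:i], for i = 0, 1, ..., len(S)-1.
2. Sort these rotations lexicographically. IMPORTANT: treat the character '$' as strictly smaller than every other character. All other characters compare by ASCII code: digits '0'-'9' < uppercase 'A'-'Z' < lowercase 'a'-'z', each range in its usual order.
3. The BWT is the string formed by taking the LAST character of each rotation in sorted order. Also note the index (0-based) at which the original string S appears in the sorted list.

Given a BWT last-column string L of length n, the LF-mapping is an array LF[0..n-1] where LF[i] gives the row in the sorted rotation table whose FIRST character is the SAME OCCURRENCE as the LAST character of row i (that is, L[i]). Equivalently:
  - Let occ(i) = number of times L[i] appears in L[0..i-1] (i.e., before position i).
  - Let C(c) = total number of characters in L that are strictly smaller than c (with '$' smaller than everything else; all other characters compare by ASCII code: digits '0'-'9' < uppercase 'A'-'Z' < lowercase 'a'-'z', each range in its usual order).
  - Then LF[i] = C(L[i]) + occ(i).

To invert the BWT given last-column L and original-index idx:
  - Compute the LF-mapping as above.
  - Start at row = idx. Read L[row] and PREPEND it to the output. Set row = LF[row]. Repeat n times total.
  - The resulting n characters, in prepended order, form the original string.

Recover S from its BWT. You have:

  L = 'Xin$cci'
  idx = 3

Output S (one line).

Answer: cinciX$

Derivation:
LF mapping: 1 4 6 0 2 3 5
Walk LF starting at row 3, prepending L[row]:
  step 1: row=3, L[3]='$', prepend. Next row=LF[3]=0
  step 2: row=0, L[0]='X', prepend. Next row=LF[0]=1
  step 3: row=1, L[1]='i', prepend. Next row=LF[1]=4
  step 4: row=4, L[4]='c', prepend. Next row=LF[4]=2
  step 5: row=2, L[2]='n', prepend. Next row=LF[2]=6
  step 6: row=6, L[6]='i', prepend. Next row=LF[6]=5
  step 7: row=5, L[5]='c', prepend. Next row=LF[5]=3
Reversed output: cinciX$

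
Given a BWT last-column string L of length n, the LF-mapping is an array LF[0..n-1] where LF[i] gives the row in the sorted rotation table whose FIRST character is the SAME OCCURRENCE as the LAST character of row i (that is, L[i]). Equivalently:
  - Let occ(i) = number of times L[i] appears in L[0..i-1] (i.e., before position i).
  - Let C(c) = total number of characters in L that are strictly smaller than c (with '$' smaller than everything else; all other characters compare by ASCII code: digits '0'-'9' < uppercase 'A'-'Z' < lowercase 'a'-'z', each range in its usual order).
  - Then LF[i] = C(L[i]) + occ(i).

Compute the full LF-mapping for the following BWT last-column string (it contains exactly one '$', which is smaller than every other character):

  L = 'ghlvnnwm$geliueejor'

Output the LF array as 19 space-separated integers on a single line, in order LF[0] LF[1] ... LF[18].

Char counts: '$':1, 'e':3, 'g':2, 'h':1, 'i':1, 'j':1, 'l':2, 'm':1, 'n':2, 'o':1, 'r':1, 'u':1, 'v':1, 'w':1
C (first-col start): C('$')=0, C('e')=1, C('g')=4, C('h')=6, C('i')=7, C('j')=8, C('l')=9, C('m')=11, C('n')=12, C('o')=14, C('r')=15, C('u')=16, C('v')=17, C('w')=18
L[0]='g': occ=0, LF[0]=C('g')+0=4+0=4
L[1]='h': occ=0, LF[1]=C('h')+0=6+0=6
L[2]='l': occ=0, LF[2]=C('l')+0=9+0=9
L[3]='v': occ=0, LF[3]=C('v')+0=17+0=17
L[4]='n': occ=0, LF[4]=C('n')+0=12+0=12
L[5]='n': occ=1, LF[5]=C('n')+1=12+1=13
L[6]='w': occ=0, LF[6]=C('w')+0=18+0=18
L[7]='m': occ=0, LF[7]=C('m')+0=11+0=11
L[8]='$': occ=0, LF[8]=C('$')+0=0+0=0
L[9]='g': occ=1, LF[9]=C('g')+1=4+1=5
L[10]='e': occ=0, LF[10]=C('e')+0=1+0=1
L[11]='l': occ=1, LF[11]=C('l')+1=9+1=10
L[12]='i': occ=0, LF[12]=C('i')+0=7+0=7
L[13]='u': occ=0, LF[13]=C('u')+0=16+0=16
L[14]='e': occ=1, LF[14]=C('e')+1=1+1=2
L[15]='e': occ=2, LF[15]=C('e')+2=1+2=3
L[16]='j': occ=0, LF[16]=C('j')+0=8+0=8
L[17]='o': occ=0, LF[17]=C('o')+0=14+0=14
L[18]='r': occ=0, LF[18]=C('r')+0=15+0=15

Answer: 4 6 9 17 12 13 18 11 0 5 1 10 7 16 2 3 8 14 15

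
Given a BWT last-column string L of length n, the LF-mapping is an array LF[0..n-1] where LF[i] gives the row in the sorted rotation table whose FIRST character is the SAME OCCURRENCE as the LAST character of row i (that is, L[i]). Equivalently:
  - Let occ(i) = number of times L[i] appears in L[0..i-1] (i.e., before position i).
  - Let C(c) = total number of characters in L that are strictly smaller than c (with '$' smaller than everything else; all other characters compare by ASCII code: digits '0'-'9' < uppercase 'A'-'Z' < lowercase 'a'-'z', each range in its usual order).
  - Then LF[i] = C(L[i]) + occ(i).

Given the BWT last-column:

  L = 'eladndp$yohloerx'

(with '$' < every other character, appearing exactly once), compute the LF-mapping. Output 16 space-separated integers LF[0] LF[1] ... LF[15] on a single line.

Char counts: '$':1, 'a':1, 'd':2, 'e':2, 'h':1, 'l':2, 'n':1, 'o':2, 'p':1, 'r':1, 'x':1, 'y':1
C (first-col start): C('$')=0, C('a')=1, C('d')=2, C('e')=4, C('h')=6, C('l')=7, C('n')=9, C('o')=10, C('p')=12, C('r')=13, C('x')=14, C('y')=15
L[0]='e': occ=0, LF[0]=C('e')+0=4+0=4
L[1]='l': occ=0, LF[1]=C('l')+0=7+0=7
L[2]='a': occ=0, LF[2]=C('a')+0=1+0=1
L[3]='d': occ=0, LF[3]=C('d')+0=2+0=2
L[4]='n': occ=0, LF[4]=C('n')+0=9+0=9
L[5]='d': occ=1, LF[5]=C('d')+1=2+1=3
L[6]='p': occ=0, LF[6]=C('p')+0=12+0=12
L[7]='$': occ=0, LF[7]=C('$')+0=0+0=0
L[8]='y': occ=0, LF[8]=C('y')+0=15+0=15
L[9]='o': occ=0, LF[9]=C('o')+0=10+0=10
L[10]='h': occ=0, LF[10]=C('h')+0=6+0=6
L[11]='l': occ=1, LF[11]=C('l')+1=7+1=8
L[12]='o': occ=1, LF[12]=C('o')+1=10+1=11
L[13]='e': occ=1, LF[13]=C('e')+1=4+1=5
L[14]='r': occ=0, LF[14]=C('r')+0=13+0=13
L[15]='x': occ=0, LF[15]=C('x')+0=14+0=14

Answer: 4 7 1 2 9 3 12 0 15 10 6 8 11 5 13 14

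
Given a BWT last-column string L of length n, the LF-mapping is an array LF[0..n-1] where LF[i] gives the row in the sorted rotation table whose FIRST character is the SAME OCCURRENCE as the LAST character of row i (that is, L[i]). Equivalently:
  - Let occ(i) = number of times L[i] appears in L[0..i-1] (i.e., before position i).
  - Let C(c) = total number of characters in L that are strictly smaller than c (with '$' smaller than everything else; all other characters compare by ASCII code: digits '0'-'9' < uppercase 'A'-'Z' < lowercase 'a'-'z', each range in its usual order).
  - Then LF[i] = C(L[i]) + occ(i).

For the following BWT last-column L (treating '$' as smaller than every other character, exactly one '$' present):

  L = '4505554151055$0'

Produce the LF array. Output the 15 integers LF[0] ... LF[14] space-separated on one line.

Answer: 6 8 1 9 10 11 7 4 12 5 2 13 14 0 3

Derivation:
Char counts: '$':1, '0':3, '1':2, '4':2, '5':7
C (first-col start): C('$')=0, C('0')=1, C('1')=4, C('4')=6, C('5')=8
L[0]='4': occ=0, LF[0]=C('4')+0=6+0=6
L[1]='5': occ=0, LF[1]=C('5')+0=8+0=8
L[2]='0': occ=0, LF[2]=C('0')+0=1+0=1
L[3]='5': occ=1, LF[3]=C('5')+1=8+1=9
L[4]='5': occ=2, LF[4]=C('5')+2=8+2=10
L[5]='5': occ=3, LF[5]=C('5')+3=8+3=11
L[6]='4': occ=1, LF[6]=C('4')+1=6+1=7
L[7]='1': occ=0, LF[7]=C('1')+0=4+0=4
L[8]='5': occ=4, LF[8]=C('5')+4=8+4=12
L[9]='1': occ=1, LF[9]=C('1')+1=4+1=5
L[10]='0': occ=1, LF[10]=C('0')+1=1+1=2
L[11]='5': occ=5, LF[11]=C('5')+5=8+5=13
L[12]='5': occ=6, LF[12]=C('5')+6=8+6=14
L[13]='$': occ=0, LF[13]=C('$')+0=0+0=0
L[14]='0': occ=2, LF[14]=C('0')+2=1+2=3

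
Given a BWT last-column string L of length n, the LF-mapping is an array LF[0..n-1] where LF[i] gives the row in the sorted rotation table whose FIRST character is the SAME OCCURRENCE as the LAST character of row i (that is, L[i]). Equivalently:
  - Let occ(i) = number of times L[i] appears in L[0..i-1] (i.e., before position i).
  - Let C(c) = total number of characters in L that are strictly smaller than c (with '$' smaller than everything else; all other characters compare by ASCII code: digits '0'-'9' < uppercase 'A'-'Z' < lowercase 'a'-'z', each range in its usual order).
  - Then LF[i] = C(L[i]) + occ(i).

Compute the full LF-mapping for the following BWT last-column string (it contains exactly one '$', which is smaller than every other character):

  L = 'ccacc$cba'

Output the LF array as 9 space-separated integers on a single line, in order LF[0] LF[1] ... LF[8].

Answer: 4 5 1 6 7 0 8 3 2

Derivation:
Char counts: '$':1, 'a':2, 'b':1, 'c':5
C (first-col start): C('$')=0, C('a')=1, C('b')=3, C('c')=4
L[0]='c': occ=0, LF[0]=C('c')+0=4+0=4
L[1]='c': occ=1, LF[1]=C('c')+1=4+1=5
L[2]='a': occ=0, LF[2]=C('a')+0=1+0=1
L[3]='c': occ=2, LF[3]=C('c')+2=4+2=6
L[4]='c': occ=3, LF[4]=C('c')+3=4+3=7
L[5]='$': occ=0, LF[5]=C('$')+0=0+0=0
L[6]='c': occ=4, LF[6]=C('c')+4=4+4=8
L[7]='b': occ=0, LF[7]=C('b')+0=3+0=3
L[8]='a': occ=1, LF[8]=C('a')+1=1+1=2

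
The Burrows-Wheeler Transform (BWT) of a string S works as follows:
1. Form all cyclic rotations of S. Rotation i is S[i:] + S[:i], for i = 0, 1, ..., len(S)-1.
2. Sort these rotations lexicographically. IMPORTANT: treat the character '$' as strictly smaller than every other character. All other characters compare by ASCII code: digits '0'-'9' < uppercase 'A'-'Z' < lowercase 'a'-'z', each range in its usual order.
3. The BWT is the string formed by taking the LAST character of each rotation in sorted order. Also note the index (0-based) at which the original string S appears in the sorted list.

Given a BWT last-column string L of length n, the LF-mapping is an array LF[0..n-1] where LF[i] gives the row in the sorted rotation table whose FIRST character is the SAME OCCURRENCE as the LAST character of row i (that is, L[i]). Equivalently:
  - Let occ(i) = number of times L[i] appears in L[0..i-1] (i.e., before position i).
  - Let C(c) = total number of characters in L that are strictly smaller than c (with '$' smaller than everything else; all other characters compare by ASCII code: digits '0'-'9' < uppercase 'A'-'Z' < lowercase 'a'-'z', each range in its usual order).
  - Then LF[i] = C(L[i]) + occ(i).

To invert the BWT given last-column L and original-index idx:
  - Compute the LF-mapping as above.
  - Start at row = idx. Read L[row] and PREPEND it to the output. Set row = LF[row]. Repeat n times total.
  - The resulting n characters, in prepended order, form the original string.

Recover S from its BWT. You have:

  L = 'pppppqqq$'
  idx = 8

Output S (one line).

Answer: qqqppppp$

Derivation:
LF mapping: 1 2 3 4 5 6 7 8 0
Walk LF starting at row 8, prepending L[row]:
  step 1: row=8, L[8]='$', prepend. Next row=LF[8]=0
  step 2: row=0, L[0]='p', prepend. Next row=LF[0]=1
  step 3: row=1, L[1]='p', prepend. Next row=LF[1]=2
  step 4: row=2, L[2]='p', prepend. Next row=LF[2]=3
  step 5: row=3, L[3]='p', prepend. Next row=LF[3]=4
  step 6: row=4, L[4]='p', prepend. Next row=LF[4]=5
  step 7: row=5, L[5]='q', prepend. Next row=LF[5]=6
  step 8: row=6, L[6]='q', prepend. Next row=LF[6]=7
  step 9: row=7, L[7]='q', prepend. Next row=LF[7]=8
Reversed output: qqqppppp$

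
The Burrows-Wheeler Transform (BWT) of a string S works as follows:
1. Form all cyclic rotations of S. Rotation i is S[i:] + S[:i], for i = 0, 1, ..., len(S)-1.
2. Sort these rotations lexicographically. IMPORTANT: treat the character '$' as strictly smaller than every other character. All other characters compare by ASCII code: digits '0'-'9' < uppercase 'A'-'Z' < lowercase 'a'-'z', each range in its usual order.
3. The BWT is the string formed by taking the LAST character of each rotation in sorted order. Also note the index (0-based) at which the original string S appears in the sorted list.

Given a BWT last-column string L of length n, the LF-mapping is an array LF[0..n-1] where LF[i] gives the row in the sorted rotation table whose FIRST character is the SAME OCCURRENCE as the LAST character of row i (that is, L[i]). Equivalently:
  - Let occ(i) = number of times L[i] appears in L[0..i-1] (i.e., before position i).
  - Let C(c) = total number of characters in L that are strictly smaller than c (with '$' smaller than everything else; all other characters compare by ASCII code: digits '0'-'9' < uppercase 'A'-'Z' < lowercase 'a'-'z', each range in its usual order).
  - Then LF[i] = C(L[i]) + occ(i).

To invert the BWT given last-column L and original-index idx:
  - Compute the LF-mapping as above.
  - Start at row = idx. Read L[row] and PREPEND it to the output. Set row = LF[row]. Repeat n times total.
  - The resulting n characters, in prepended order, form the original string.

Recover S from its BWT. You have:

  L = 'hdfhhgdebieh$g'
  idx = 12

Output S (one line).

LF mapping: 9 2 6 10 11 7 3 4 1 13 5 12 0 8
Walk LF starting at row 12, prepending L[row]:
  step 1: row=12, L[12]='$', prepend. Next row=LF[12]=0
  step 2: row=0, L[0]='h', prepend. Next row=LF[0]=9
  step 3: row=9, L[9]='i', prepend. Next row=LF[9]=13
  step 4: row=13, L[13]='g', prepend. Next row=LF[13]=8
  step 5: row=8, L[8]='b', prepend. Next row=LF[8]=1
  step 6: row=1, L[1]='d', prepend. Next row=LF[1]=2
  step 7: row=2, L[2]='f', prepend. Next row=LF[2]=6
  step 8: row=6, L[6]='d', prepend. Next row=LF[6]=3
  step 9: row=3, L[3]='h', prepend. Next row=LF[3]=10
  step 10: row=10, L[10]='e', prepend. Next row=LF[10]=5
  step 11: row=5, L[5]='g', prepend. Next row=LF[5]=7
  step 12: row=7, L[7]='e', prepend. Next row=LF[7]=4
  step 13: row=4, L[4]='h', prepend. Next row=LF[4]=11
  step 14: row=11, L[11]='h', prepend. Next row=LF[11]=12
Reversed output: hhegehdfdbgih$

Answer: hhegehdfdbgih$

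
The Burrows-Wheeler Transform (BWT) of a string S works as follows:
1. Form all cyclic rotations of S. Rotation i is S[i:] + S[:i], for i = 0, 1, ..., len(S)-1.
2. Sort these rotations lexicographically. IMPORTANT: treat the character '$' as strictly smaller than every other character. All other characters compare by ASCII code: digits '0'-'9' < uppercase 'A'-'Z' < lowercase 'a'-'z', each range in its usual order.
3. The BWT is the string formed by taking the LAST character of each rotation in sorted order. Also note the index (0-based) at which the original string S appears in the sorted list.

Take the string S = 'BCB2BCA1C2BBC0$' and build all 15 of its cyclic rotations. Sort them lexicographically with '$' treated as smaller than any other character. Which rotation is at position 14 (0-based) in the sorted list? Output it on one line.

All 15 rotations (rotation i = S[i:]+S[:i]):
  rot[0] = BCB2BCA1C2BBC0$
  rot[1] = CB2BCA1C2BBC0$B
  rot[2] = B2BCA1C2BBC0$BC
  rot[3] = 2BCA1C2BBC0$BCB
  rot[4] = BCA1C2BBC0$BCB2
  rot[5] = CA1C2BBC0$BCB2B
  rot[6] = A1C2BBC0$BCB2BC
  rot[7] = 1C2BBC0$BCB2BCA
  rot[8] = C2BBC0$BCB2BCA1
  rot[9] = 2BBC0$BCB2BCA1C
  rot[10] = BBC0$BCB2BCA1C2
  rot[11] = BC0$BCB2BCA1C2B
  rot[12] = C0$BCB2BCA1C2BB
  rot[13] = 0$BCB2BCA1C2BBC
  rot[14] = $BCB2BCA1C2BBC0
Sorted (with $ < everything):
  sorted[0] = $BCB2BCA1C2BBC0
  sorted[1] = 0$BCB2BCA1C2BBC
  sorted[2] = 1C2BBC0$BCB2BCA
  sorted[3] = 2BBC0$BCB2BCA1C
  sorted[4] = 2BCA1C2BBC0$BCB
  sorted[5] = A1C2BBC0$BCB2BC
  sorted[6] = B2BCA1C2BBC0$BC
  sorted[7] = BBC0$BCB2BCA1C2
  sorted[8] = BC0$BCB2BCA1C2B
  sorted[9] = BCA1C2BBC0$BCB2
  sorted[10] = BCB2BCA1C2BBC0$
  sorted[11] = C0$BCB2BCA1C2BB
  sorted[12] = C2BBC0$BCB2BCA1
  sorted[13] = CA1C2BBC0$BCB2B
  sorted[14] = CB2BCA1C2BBC0$B
sorted[14] = CB2BCA1C2BBC0$B

Answer: CB2BCA1C2BBC0$B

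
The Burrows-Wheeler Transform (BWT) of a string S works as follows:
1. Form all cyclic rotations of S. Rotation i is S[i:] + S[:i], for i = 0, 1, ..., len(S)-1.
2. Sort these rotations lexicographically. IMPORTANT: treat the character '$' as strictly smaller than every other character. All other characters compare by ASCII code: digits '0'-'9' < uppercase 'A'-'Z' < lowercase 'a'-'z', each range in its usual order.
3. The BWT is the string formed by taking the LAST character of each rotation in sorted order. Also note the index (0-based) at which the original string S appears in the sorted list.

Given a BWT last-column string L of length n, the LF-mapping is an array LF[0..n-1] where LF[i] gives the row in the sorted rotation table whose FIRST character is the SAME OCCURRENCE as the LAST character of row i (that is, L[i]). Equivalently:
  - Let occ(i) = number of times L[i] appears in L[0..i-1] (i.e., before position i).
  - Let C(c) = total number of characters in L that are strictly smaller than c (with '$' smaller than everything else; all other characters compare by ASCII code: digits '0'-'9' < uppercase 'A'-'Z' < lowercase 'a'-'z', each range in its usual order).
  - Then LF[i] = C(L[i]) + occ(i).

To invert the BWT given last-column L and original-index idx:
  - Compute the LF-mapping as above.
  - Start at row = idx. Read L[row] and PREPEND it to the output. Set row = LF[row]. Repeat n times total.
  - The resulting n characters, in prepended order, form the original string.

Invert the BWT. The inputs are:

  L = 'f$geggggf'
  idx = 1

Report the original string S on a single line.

LF mapping: 2 0 4 1 5 6 7 8 3
Walk LF starting at row 1, prepending L[row]:
  step 1: row=1, L[1]='$', prepend. Next row=LF[1]=0
  step 2: row=0, L[0]='f', prepend. Next row=LF[0]=2
  step 3: row=2, L[2]='g', prepend. Next row=LF[2]=4
  step 4: row=4, L[4]='g', prepend. Next row=LF[4]=5
  step 5: row=5, L[5]='g', prepend. Next row=LF[5]=6
  step 6: row=6, L[6]='g', prepend. Next row=LF[6]=7
  step 7: row=7, L[7]='g', prepend. Next row=LF[7]=8
  step 8: row=8, L[8]='f', prepend. Next row=LF[8]=3
  step 9: row=3, L[3]='e', prepend. Next row=LF[3]=1
Reversed output: efgggggf$

Answer: efgggggf$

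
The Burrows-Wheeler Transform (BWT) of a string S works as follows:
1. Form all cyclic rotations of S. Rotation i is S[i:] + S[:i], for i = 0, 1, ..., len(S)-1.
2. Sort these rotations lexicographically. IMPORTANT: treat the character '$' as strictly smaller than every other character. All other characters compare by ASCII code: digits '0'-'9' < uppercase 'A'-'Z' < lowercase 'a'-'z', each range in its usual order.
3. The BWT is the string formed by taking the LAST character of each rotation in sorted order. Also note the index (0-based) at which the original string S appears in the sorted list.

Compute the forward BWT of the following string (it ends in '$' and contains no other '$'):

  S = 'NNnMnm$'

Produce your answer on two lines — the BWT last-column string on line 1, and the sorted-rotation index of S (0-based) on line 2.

All 7 rotations (rotation i = S[i:]+S[:i]):
  rot[0] = NNnMnm$
  rot[1] = NnMnm$N
  rot[2] = nMnm$NN
  rot[3] = Mnm$NNn
  rot[4] = nm$NNnM
  rot[5] = m$NNnMn
  rot[6] = $NNnMnm
Sorted (with $ < everything):
  sorted[0] = $NNnMnm  (last char: 'm')
  sorted[1] = Mnm$NNn  (last char: 'n')
  sorted[2] = NNnMnm$  (last char: '$')
  sorted[3] = NnMnm$N  (last char: 'N')
  sorted[4] = m$NNnMn  (last char: 'n')
  sorted[5] = nMnm$NN  (last char: 'N')
  sorted[6] = nm$NNnM  (last char: 'M')
Last column: mn$NnNM
Original string S is at sorted index 2

Answer: mn$NnNM
2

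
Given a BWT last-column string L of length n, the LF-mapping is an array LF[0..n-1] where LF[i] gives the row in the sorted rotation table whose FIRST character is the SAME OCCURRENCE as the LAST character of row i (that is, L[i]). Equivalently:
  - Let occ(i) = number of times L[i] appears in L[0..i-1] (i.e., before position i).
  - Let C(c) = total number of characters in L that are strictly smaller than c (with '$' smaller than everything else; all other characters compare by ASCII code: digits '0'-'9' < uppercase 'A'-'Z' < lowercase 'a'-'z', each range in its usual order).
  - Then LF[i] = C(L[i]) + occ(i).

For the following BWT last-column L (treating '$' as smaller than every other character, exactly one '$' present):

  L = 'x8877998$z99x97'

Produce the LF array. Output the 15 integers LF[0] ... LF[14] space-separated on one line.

Answer: 12 4 5 1 2 7 8 6 0 14 9 10 13 11 3

Derivation:
Char counts: '$':1, '7':3, '8':3, '9':5, 'x':2, 'z':1
C (first-col start): C('$')=0, C('7')=1, C('8')=4, C('9')=7, C('x')=12, C('z')=14
L[0]='x': occ=0, LF[0]=C('x')+0=12+0=12
L[1]='8': occ=0, LF[1]=C('8')+0=4+0=4
L[2]='8': occ=1, LF[2]=C('8')+1=4+1=5
L[3]='7': occ=0, LF[3]=C('7')+0=1+0=1
L[4]='7': occ=1, LF[4]=C('7')+1=1+1=2
L[5]='9': occ=0, LF[5]=C('9')+0=7+0=7
L[6]='9': occ=1, LF[6]=C('9')+1=7+1=8
L[7]='8': occ=2, LF[7]=C('8')+2=4+2=6
L[8]='$': occ=0, LF[8]=C('$')+0=0+0=0
L[9]='z': occ=0, LF[9]=C('z')+0=14+0=14
L[10]='9': occ=2, LF[10]=C('9')+2=7+2=9
L[11]='9': occ=3, LF[11]=C('9')+3=7+3=10
L[12]='x': occ=1, LF[12]=C('x')+1=12+1=13
L[13]='9': occ=4, LF[13]=C('9')+4=7+4=11
L[14]='7': occ=2, LF[14]=C('7')+2=1+2=3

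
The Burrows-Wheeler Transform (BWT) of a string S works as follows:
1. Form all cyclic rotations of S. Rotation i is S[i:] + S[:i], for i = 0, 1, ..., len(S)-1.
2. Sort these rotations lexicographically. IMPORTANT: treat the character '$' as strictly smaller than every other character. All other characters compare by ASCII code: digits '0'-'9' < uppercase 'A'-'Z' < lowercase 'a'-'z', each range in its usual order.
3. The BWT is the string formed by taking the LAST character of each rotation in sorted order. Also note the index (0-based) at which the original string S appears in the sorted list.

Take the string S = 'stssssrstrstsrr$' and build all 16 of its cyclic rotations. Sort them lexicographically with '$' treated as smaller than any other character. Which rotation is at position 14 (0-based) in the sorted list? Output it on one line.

All 16 rotations (rotation i = S[i:]+S[:i]):
  rot[0] = stssssrstrstsrr$
  rot[1] = tssssrstrstsrr$s
  rot[2] = ssssrstrstsrr$st
  rot[3] = sssrstrstsrr$sts
  rot[4] = ssrstrstsrr$stss
  rot[5] = srstrstsrr$stsss
  rot[6] = rstrstsrr$stssss
  rot[7] = strstsrr$stssssr
  rot[8] = trstsrr$stssssrs
  rot[9] = rstsrr$stssssrst
  rot[10] = stsrr$stssssrstr
  rot[11] = tsrr$stssssrstrs
  rot[12] = srr$stssssrstrst
  rot[13] = rr$stssssrstrsts
  rot[14] = r$stssssrstrstsr
  rot[15] = $stssssrstrstsrr
Sorted (with $ < everything):
  sorted[0] = $stssssrstrstsrr
  sorted[1] = r$stssssrstrstsr
  sorted[2] = rr$stssssrstrsts
  sorted[3] = rstrstsrr$stssss
  sorted[4] = rstsrr$stssssrst
  sorted[5] = srr$stssssrstrst
  sorted[6] = srstrstsrr$stsss
  sorted[7] = ssrstrstsrr$stss
  sorted[8] = sssrstrstsrr$sts
  sorted[9] = ssssrstrstsrr$st
  sorted[10] = strstsrr$stssssr
  sorted[11] = stsrr$stssssrstr
  sorted[12] = stssssrstrstsrr$
  sorted[13] = trstsrr$stssssrs
  sorted[14] = tsrr$stssssrstrs
  sorted[15] = tssssrstrstsrr$s
sorted[14] = tsrr$stssssrstrs

Answer: tsrr$stssssrstrs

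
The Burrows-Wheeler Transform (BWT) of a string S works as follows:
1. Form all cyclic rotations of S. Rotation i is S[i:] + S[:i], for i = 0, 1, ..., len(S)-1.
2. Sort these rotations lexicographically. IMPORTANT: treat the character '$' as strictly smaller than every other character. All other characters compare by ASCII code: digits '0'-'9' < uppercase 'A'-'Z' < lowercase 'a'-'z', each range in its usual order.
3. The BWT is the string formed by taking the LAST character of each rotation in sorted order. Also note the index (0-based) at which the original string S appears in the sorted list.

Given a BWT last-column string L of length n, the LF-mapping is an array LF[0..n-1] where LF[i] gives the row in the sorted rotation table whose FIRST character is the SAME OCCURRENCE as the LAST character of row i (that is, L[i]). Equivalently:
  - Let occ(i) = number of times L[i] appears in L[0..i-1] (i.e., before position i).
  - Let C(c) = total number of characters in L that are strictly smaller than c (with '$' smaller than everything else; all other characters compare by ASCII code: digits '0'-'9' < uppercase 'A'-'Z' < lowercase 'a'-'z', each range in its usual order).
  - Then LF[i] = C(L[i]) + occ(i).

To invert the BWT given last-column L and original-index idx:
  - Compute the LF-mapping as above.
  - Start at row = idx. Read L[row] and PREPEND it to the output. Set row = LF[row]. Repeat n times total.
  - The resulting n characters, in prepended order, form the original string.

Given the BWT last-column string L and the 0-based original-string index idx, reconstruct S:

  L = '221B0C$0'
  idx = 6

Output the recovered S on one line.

LF mapping: 4 5 3 6 1 7 0 2
Walk LF starting at row 6, prepending L[row]:
  step 1: row=6, L[6]='$', prepend. Next row=LF[6]=0
  step 2: row=0, L[0]='2', prepend. Next row=LF[0]=4
  step 3: row=4, L[4]='0', prepend. Next row=LF[4]=1
  step 4: row=1, L[1]='2', prepend. Next row=LF[1]=5
  step 5: row=5, L[5]='C', prepend. Next row=LF[5]=7
  step 6: row=7, L[7]='0', prepend. Next row=LF[7]=2
  step 7: row=2, L[2]='1', prepend. Next row=LF[2]=3
  step 8: row=3, L[3]='B', prepend. Next row=LF[3]=6
Reversed output: B10C202$

Answer: B10C202$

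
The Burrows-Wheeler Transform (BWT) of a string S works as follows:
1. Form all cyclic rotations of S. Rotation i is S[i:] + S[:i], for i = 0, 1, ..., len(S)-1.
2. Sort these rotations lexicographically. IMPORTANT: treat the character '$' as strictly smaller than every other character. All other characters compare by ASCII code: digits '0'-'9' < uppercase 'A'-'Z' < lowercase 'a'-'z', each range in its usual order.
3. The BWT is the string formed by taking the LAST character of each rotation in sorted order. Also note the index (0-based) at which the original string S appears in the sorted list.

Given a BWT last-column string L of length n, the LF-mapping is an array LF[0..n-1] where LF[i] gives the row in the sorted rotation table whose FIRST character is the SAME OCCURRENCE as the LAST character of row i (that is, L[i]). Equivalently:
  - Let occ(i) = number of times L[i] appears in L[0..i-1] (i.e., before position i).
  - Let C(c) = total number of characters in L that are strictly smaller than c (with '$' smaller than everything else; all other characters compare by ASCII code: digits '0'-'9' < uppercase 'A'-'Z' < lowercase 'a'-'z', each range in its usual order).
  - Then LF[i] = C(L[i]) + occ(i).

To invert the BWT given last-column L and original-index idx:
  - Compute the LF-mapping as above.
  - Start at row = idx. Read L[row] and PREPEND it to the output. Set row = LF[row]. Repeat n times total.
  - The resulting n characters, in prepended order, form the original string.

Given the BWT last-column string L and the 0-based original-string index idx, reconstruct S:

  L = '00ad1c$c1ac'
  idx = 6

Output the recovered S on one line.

Answer: acd11cca00$

Derivation:
LF mapping: 1 2 5 10 3 7 0 8 4 6 9
Walk LF starting at row 6, prepending L[row]:
  step 1: row=6, L[6]='$', prepend. Next row=LF[6]=0
  step 2: row=0, L[0]='0', prepend. Next row=LF[0]=1
  step 3: row=1, L[1]='0', prepend. Next row=LF[1]=2
  step 4: row=2, L[2]='a', prepend. Next row=LF[2]=5
  step 5: row=5, L[5]='c', prepend. Next row=LF[5]=7
  step 6: row=7, L[7]='c', prepend. Next row=LF[7]=8
  step 7: row=8, L[8]='1', prepend. Next row=LF[8]=4
  step 8: row=4, L[4]='1', prepend. Next row=LF[4]=3
  step 9: row=3, L[3]='d', prepend. Next row=LF[3]=10
  step 10: row=10, L[10]='c', prepend. Next row=LF[10]=9
  step 11: row=9, L[9]='a', prepend. Next row=LF[9]=6
Reversed output: acd11cca00$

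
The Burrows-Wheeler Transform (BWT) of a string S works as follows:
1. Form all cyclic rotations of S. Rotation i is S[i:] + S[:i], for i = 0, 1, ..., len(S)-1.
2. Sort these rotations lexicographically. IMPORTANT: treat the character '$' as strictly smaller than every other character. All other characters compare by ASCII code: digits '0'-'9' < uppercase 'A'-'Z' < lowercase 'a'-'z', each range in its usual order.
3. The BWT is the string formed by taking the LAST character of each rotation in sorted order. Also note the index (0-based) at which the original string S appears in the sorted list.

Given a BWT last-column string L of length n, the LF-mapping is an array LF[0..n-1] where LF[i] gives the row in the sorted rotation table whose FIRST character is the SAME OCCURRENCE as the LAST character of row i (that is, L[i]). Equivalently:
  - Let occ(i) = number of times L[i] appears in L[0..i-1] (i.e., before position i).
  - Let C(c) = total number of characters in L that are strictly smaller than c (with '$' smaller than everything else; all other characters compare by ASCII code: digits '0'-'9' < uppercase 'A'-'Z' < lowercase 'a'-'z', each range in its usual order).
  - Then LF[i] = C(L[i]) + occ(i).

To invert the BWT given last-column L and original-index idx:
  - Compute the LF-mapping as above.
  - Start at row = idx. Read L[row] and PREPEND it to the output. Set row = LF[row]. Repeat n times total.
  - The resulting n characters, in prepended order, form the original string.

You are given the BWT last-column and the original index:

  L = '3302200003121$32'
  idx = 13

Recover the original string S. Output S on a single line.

LF mapping: 12 13 1 8 9 2 3 4 5 14 6 10 7 0 15 11
Walk LF starting at row 13, prepending L[row]:
  step 1: row=13, L[13]='$', prepend. Next row=LF[13]=0
  step 2: row=0, L[0]='3', prepend. Next row=LF[0]=12
  step 3: row=12, L[12]='1', prepend. Next row=LF[12]=7
  step 4: row=7, L[7]='0', prepend. Next row=LF[7]=4
  step 5: row=4, L[4]='2', prepend. Next row=LF[4]=9
  step 6: row=9, L[9]='3', prepend. Next row=LF[9]=14
  step 7: row=14, L[14]='3', prepend. Next row=LF[14]=15
  step 8: row=15, L[15]='2', prepend. Next row=LF[15]=11
  step 9: row=11, L[11]='2', prepend. Next row=LF[11]=10
  step 10: row=10, L[10]='1', prepend. Next row=LF[10]=6
  step 11: row=6, L[6]='0', prepend. Next row=LF[6]=3
  step 12: row=3, L[3]='2', prepend. Next row=LF[3]=8
  step 13: row=8, L[8]='0', prepend. Next row=LF[8]=5
  step 14: row=5, L[5]='0', prepend. Next row=LF[5]=2
  step 15: row=2, L[2]='0', prepend. Next row=LF[2]=1
  step 16: row=1, L[1]='3', prepend. Next row=LF[1]=13
Reversed output: 300020122332013$

Answer: 300020122332013$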